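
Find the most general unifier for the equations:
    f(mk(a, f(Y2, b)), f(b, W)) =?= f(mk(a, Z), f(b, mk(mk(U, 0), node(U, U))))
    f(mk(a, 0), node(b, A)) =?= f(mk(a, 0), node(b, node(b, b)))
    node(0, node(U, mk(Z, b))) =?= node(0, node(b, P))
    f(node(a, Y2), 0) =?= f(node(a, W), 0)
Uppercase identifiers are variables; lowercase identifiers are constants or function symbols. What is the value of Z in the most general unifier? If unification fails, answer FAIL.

Decompose f/2: mk(a, f(Y2, b)) =?= mk(a, Z),  f(b, W) =?= f(b, mk(mk(U, 0), node(U, U))).
Decompose mk/2: a =?= a,  f(Y2, b) =?= Z.
Delete trivial equation a =?= a.
Bind Z := f(Y2, b); substituting into the one remaining equation that mentions Z gives: node(0, node(U, mk(f(Y2, b), b))) =?= node(0, node(b, P)).
Decompose f/2: b =?= b,  W =?= mk(mk(U, 0), node(U, U)).
Delete trivial equation b =?= b.
Bind W := mk(mk(U, 0), node(U, U)); substituting into the one remaining equation that mentions W gives: f(node(a, Y2), 0) =?= f(node(a, mk(mk(U, 0), node(U, U))), 0).
Decompose f/2: mk(a, 0) =?= mk(a, 0),  node(b, A) =?= node(b, node(b, b)).
Delete trivial equation mk(a, 0) =?= mk(a, 0).
Decompose node/2: b =?= b,  A =?= node(b, b).
Delete trivial equation b =?= b.
Bind A := node(b, b); no other remaining equation mentions A.
Decompose node/2: 0 =?= 0,  node(U, mk(f(Y2, b), b)) =?= node(b, P).
Delete trivial equation 0 =?= 0.
Decompose node/2: U =?= b,  mk(f(Y2, b), b) =?= P.
Bind U := b; substituting into the one remaining equation that mentions U gives: f(node(a, Y2), 0) =?= f(node(a, mk(mk(b, 0), node(b, b))), 0). Substituting into the earlier binding gives W := mk(mk(b, 0), node(b, b)).
Bind P := mk(f(Y2, b), b); no other remaining equation mentions P.
Decompose f/2: node(a, Y2) =?= node(a, mk(mk(b, 0), node(b, b))),  0 =?= 0.
Decompose node/2: a =?= a,  Y2 =?= mk(mk(b, 0), node(b, b)).
Delete trivial equation a =?= a.
Bind Y2 := mk(mk(b, 0), node(b, b)); no other remaining equation mentions Y2. Substituting into the earlier bindings gives Z := f(mk(mk(b, 0), node(b, b)), b), P := mk(f(mk(mk(b, 0), node(b, b)), b), b).
Delete trivial equation 0 =?= 0.
MGU = { Z -> f(mk(mk(b, 0), node(b, b)), b), W -> mk(mk(b, 0), node(b, b)), A -> node(b, b), U -> b, P -> mk(f(mk(mk(b, 0), node(b, b)), b), b), Y2 -> mk(mk(b, 0), node(b, b)) }, so Z -> f(mk(mk(b, 0), node(b, b)), b).

f(mk(mk(b, 0), node(b, b)), b)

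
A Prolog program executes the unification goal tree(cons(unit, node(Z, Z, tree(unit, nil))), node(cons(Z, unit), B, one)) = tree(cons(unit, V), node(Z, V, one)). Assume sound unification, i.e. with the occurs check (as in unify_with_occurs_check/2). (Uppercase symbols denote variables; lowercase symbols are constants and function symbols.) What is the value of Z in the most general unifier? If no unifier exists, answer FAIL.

Decompose tree/2: cons(unit, node(Z, Z, tree(unit, nil))) = cons(unit, V),  node(cons(Z, unit), B, one) = node(Z, V, one).
Decompose cons/2: unit = unit,  node(Z, Z, tree(unit, nil)) = V.
Delete trivial equation unit = unit.
Bind V := node(Z, Z, tree(unit, nil)); substituting into the remaining equation gives: node(cons(Z, unit), B, one) = node(Z, node(Z, Z, tree(unit, nil)), one).
Decompose node/3: cons(Z, unit) = Z,  B = node(Z, Z, tree(unit, nil)),  one = one.
Occurs check fails: Z occurs in cons(Z, unit); the equation Z = cons(Z, unit) has no finite solution.

FAIL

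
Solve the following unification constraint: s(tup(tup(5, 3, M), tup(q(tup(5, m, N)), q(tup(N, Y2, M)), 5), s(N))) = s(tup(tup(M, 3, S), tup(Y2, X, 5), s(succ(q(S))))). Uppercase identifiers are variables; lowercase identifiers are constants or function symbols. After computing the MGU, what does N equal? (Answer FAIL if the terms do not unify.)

Decompose s/1: tup(tup(5, 3, M), tup(q(tup(5, m, N)), q(tup(N, Y2, M)), 5), s(N)) = tup(tup(M, 3, S), tup(Y2, X, 5), s(succ(q(S)))).
Decompose tup/3: tup(5, 3, M) = tup(M, 3, S),  tup(q(tup(5, m, N)), q(tup(N, Y2, M)), 5) = tup(Y2, X, 5),  s(N) = s(succ(q(S))).
Decompose tup/3: 5 = M,  3 = 3,  M = S.
Bind M := 5; substituting into the 2 remaining equations that mention M gives: 5 = S,  tup(q(tup(5, m, N)), q(tup(N, Y2, 5)), 5) = tup(Y2, X, 5).
Delete trivial equation 3 = 3.
Bind S := 5; substituting into the one remaining equation that mentions S gives: s(N) = s(succ(q(5))).
Decompose tup/3: q(tup(5, m, N)) = Y2,  q(tup(N, Y2, 5)) = X,  5 = 5.
Bind Y2 := q(tup(5, m, N)); substituting into the one remaining equation that mentions Y2 gives: q(tup(N, q(tup(5, m, N)), 5)) = X.
Bind X := q(tup(N, q(tup(5, m, N)), 5)); no other remaining equation mentions X.
Delete trivial equation 5 = 5.
Decompose s/1: N = succ(q(5)).
Bind N := succ(q(5)). Substituting into the earlier bindings gives Y2 := q(tup(5, m, succ(q(5)))), X := q(tup(succ(q(5)), q(tup(5, m, succ(q(5)))), 5)).
MGU = { M -> 5, S -> 5, Y2 -> q(tup(5, m, succ(q(5)))), X -> q(tup(succ(q(5)), q(tup(5, m, succ(q(5)))), 5)), N -> succ(q(5)) }, so N -> succ(q(5)).

succ(q(5))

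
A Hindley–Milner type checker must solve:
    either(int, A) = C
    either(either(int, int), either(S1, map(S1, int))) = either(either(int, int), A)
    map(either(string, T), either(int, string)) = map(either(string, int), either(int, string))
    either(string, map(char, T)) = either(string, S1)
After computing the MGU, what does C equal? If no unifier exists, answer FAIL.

either(int, either(map(char, int), map(map(char, int), int)))

Bind C := either(int, A); no other remaining equation mentions C.
Decompose either/2: either(int, int) = either(int, int),  either(S1, map(S1, int)) = A.
Delete trivial equation either(int, int) = either(int, int).
Bind A := either(S1, map(S1, int)); no other remaining equation mentions A. Substituting into the earlier binding gives C := either(int, either(S1, map(S1, int))).
Decompose map/2: either(string, T) = either(string, int),  either(int, string) = either(int, string).
Decompose either/2: string = string,  T = int.
Delete trivial equation string = string.
Bind T := int; substituting into the one remaining equation that mentions T gives: either(string, map(char, int)) = either(string, S1).
Delete trivial equation either(int, string) = either(int, string).
Decompose either/2: string = string,  map(char, int) = S1.
Delete trivial equation string = string.
Bind S1 := map(char, int). Substituting into the earlier bindings gives C := either(int, either(map(char, int), map(map(char, int), int))), A := either(map(char, int), map(map(char, int), int)).
MGU = { C ↦ either(int, either(map(char, int), map(map(char, int), int))), A ↦ either(map(char, int), map(map(char, int), int)), T ↦ int, S1 ↦ map(char, int) }, so C ↦ either(int, either(map(char, int), map(map(char, int), int))).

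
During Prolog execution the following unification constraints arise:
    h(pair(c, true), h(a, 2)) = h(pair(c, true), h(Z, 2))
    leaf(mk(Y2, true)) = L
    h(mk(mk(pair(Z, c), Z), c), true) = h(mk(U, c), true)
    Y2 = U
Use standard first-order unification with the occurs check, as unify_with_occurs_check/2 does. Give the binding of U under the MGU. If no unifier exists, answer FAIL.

Decompose h/2: pair(c, true) = pair(c, true),  h(a, 2) = h(Z, 2).
Delete trivial equation pair(c, true) = pair(c, true).
Decompose h/2: a = Z,  2 = 2.
Bind Z := a; substituting into the one remaining equation that mentions Z gives: h(mk(mk(pair(a, c), a), c), true) = h(mk(U, c), true).
Delete trivial equation 2 = 2.
Bind L := leaf(mk(Y2, true)); no other remaining equation mentions L.
Decompose h/2: mk(mk(pair(a, c), a), c) = mk(U, c),  true = true.
Decompose mk/2: mk(pair(a, c), a) = U,  c = c.
Bind U := mk(pair(a, c), a); substituting into the one remaining equation that mentions U gives: Y2 = mk(pair(a, c), a).
Delete trivial equation c = c.
Delete trivial equation true = true.
Bind Y2 := mk(pair(a, c), a). Substituting into the earlier binding gives L := leaf(mk(mk(pair(a, c), a), true)).
MGU = { Z = a, L = leaf(mk(mk(pair(a, c), a), true)), U = mk(pair(a, c), a), Y2 = mk(pair(a, c), a) }, so U = mk(pair(a, c), a).

mk(pair(a, c), a)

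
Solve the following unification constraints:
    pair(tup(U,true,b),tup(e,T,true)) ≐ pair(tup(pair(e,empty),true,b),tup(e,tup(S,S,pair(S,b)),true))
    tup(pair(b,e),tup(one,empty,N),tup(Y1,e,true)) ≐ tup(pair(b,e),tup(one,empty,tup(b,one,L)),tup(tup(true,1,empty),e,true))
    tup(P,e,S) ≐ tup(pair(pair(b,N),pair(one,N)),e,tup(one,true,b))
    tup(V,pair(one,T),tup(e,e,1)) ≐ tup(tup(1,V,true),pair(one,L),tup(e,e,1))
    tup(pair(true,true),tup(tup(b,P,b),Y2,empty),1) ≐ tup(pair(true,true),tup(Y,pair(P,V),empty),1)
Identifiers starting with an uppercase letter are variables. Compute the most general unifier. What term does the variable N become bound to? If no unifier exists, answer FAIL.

Decompose pair/2: tup(U,true,b) ≐ tup(pair(e,empty),true,b),  tup(e,T,true) ≐ tup(e,tup(S,S,pair(S,b)),true).
Decompose tup/3: U ≐ pair(e,empty),  true ≐ true,  b ≐ b.
Bind U := pair(e,empty); no other remaining equation mentions U.
Delete trivial equation true ≐ true.
Delete trivial equation b ≐ b.
Decompose tup/3: e ≐ e,  T ≐ tup(S,S,pair(S,b)),  true ≐ true.
Delete trivial equation e ≐ e.
Bind T := tup(S,S,pair(S,b)); substituting into the one remaining equation that mentions T gives: tup(V,pair(one,tup(S,S,pair(S,b))),tup(e,e,1)) ≐ tup(tup(1,V,true),pair(one,L),tup(e,e,1)).
Delete trivial equation true ≐ true.
Decompose tup/3: pair(b,e) ≐ pair(b,e),  tup(one,empty,N) ≐ tup(one,empty,tup(b,one,L)),  tup(Y1,e,true) ≐ tup(tup(true,1,empty),e,true).
Delete trivial equation pair(b,e) ≐ pair(b,e).
Decompose tup/3: one ≐ one,  empty ≐ empty,  N ≐ tup(b,one,L).
Delete trivial equation one ≐ one.
Delete trivial equation empty ≐ empty.
Bind N := tup(b,one,L); substituting into the one remaining equation that mentions N gives: tup(P,e,S) ≐ tup(pair(pair(b,tup(b,one,L)),pair(one,tup(b,one,L))),e,tup(one,true,b)).
Decompose tup/3: Y1 ≐ tup(true,1,empty),  e ≐ e,  true ≐ true.
Bind Y1 := tup(true,1,empty); no other remaining equation mentions Y1.
Delete trivial equation e ≐ e.
Delete trivial equation true ≐ true.
Decompose tup/3: P ≐ pair(pair(b,tup(b,one,L)),pair(one,tup(b,one,L))),  e ≐ e,  S ≐ tup(one,true,b).
Bind P := pair(pair(b,tup(b,one,L)),pair(one,tup(b,one,L))); substituting into the one remaining equation that mentions P gives: tup(pair(true,true),tup(tup(b,pair(pair(b,tup(b,one,L)),pair(one,tup(b,one,L))),b),Y2,empty),1) ≐ tup(pair(true,true),tup(Y,pair(pair(pair(b,tup(b,one,L)),pair(one,tup(b,one,L))),V),empty),1).
Delete trivial equation e ≐ e.
Bind S := tup(one,true,b); substituting into the one remaining equation that mentions S gives: tup(V,pair(one,tup(tup(one,true,b),tup(one,true,b),pair(tup(one,true,b),b))),tup(e,e,1)) ≐ tup(tup(1,V,true),pair(one,L),tup(e,e,1)). Substituting into the earlier binding gives T := tup(tup(one,true,b),tup(one,true,b),pair(tup(one,true,b),b)).
Decompose tup/3: V ≐ tup(1,V,true),  pair(one,tup(tup(one,true,b),tup(one,true,b),pair(tup(one,true,b),b))) ≐ pair(one,L),  tup(e,e,1) ≐ tup(e,e,1).
Occurs check fails: V occurs in tup(1,V,true); the equation V ≐ tup(1,V,true) has no finite solution.

FAIL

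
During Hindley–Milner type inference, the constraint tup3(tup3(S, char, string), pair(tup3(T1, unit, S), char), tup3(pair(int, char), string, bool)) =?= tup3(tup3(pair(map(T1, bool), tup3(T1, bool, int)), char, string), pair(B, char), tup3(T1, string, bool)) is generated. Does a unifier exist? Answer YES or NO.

Decompose tup3/3: tup3(S, char, string) =?= tup3(pair(map(T1, bool), tup3(T1, bool, int)), char, string),  pair(tup3(T1, unit, S), char) =?= pair(B, char),  tup3(pair(int, char), string, bool) =?= tup3(T1, string, bool).
Decompose tup3/3: S =?= pair(map(T1, bool), tup3(T1, bool, int)),  char =?= char,  string =?= string.
Bind S := pair(map(T1, bool), tup3(T1, bool, int)); substituting into the one remaining equation that mentions S gives: pair(tup3(T1, unit, pair(map(T1, bool), tup3(T1, bool, int))), char) =?= pair(B, char).
Delete trivial equation char =?= char.
Delete trivial equation string =?= string.
Decompose pair/2: tup3(T1, unit, pair(map(T1, bool), tup3(T1, bool, int))) =?= B,  char =?= char.
Bind B := tup3(T1, unit, pair(map(T1, bool), tup3(T1, bool, int))); no other remaining equation mentions B.
Delete trivial equation char =?= char.
Decompose tup3/3: pair(int, char) =?= T1,  string =?= string,  bool =?= bool.
Bind T1 := pair(int, char); no other remaining equation mentions T1. Substituting into the earlier bindings gives S := pair(map(pair(int, char), bool), tup3(pair(int, char), bool, int)), B := tup3(pair(int, char), unit, pair(map(pair(int, char), bool), tup3(pair(int, char), bool, int))).
Delete trivial equation string =?= string.
Delete trivial equation bool =?= bool.
No equations remain and no clash or occurs-check failure arose, so a unifier exists.

YES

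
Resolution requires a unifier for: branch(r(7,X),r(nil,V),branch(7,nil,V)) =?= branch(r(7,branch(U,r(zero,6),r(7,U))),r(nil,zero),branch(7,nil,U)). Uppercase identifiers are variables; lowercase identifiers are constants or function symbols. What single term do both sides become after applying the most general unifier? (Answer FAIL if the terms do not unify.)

Decompose branch/3: r(7,X) =?= r(7,branch(U,r(zero,6),r(7,U))),  r(nil,V) =?= r(nil,zero),  branch(7,nil,V) =?= branch(7,nil,U).
Decompose r/2: 7 =?= 7,  X =?= branch(U,r(zero,6),r(7,U)).
Delete trivial equation 7 =?= 7.
Bind X := branch(U,r(zero,6),r(7,U)); no other remaining equation mentions X.
Decompose r/2: nil =?= nil,  V =?= zero.
Delete trivial equation nil =?= nil.
Bind V := zero; substituting into the remaining equation gives: branch(7,nil,zero) =?= branch(7,nil,U).
Decompose branch/3: 7 =?= 7,  nil =?= nil,  zero =?= U.
Delete trivial equation 7 =?= 7.
Delete trivial equation nil =?= nil.
Bind U := zero. Substituting into the earlier binding gives X := branch(zero,r(zero,6),r(7,zero)).
Applying the MGU to either side gives branch(r(7,branch(zero,r(zero,6),r(7,zero))),r(nil,zero),branch(7,nil,zero)).

branch(r(7,branch(zero,r(zero,6),r(7,zero))),r(nil,zero),branch(7,nil,zero))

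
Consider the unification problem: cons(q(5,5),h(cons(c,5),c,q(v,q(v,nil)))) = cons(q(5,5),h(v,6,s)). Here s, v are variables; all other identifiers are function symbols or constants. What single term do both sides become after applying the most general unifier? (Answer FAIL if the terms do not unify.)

Decompose cons/2: q(5,5) = q(5,5),  h(cons(c,5),c,q(v,q(v,nil))) = h(v,6,s).
Delete trivial equation q(5,5) = q(5,5).
Decompose h/3: cons(c,5) = v,  c = 6,  q(v,q(v,nil)) = s.
Bind v := cons(c,5); substituting into the one remaining equation that mentions v gives: q(cons(c,5),q(cons(c,5),nil)) = s.
Clash: constants c and 6 differ; no unifier exists.

FAIL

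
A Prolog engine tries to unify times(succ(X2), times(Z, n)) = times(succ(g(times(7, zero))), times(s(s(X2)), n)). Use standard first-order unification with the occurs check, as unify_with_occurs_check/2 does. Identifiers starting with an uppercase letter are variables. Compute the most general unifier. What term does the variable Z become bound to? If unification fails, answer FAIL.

s(s(g(times(7, zero))))

Decompose times/2: succ(X2) = succ(g(times(7, zero))),  times(Z, n) = times(s(s(X2)), n).
Decompose succ/1: X2 = g(times(7, zero)).
Bind X2 := g(times(7, zero)); substituting into the remaining equation gives: times(Z, n) = times(s(s(g(times(7, zero)))), n).
Decompose times/2: Z = s(s(g(times(7, zero)))),  n = n.
Bind Z := s(s(g(times(7, zero)))); no other remaining equation mentions Z.
Delete trivial equation n = n.
MGU = { X2 ↦ g(times(7, zero)), Z ↦ s(s(g(times(7, zero)))) }, so Z ↦ s(s(g(times(7, zero)))).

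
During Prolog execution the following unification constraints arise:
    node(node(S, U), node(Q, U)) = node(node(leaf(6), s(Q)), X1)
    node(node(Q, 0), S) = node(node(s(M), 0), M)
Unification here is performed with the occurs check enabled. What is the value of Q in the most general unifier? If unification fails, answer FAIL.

Decompose node/2: node(S, U) = node(leaf(6), s(Q)),  node(Q, U) = X1.
Decompose node/2: S = leaf(6),  U = s(Q).
Bind S := leaf(6); substituting into the one remaining equation that mentions S gives: node(node(Q, 0), leaf(6)) = node(node(s(M), 0), M).
Bind U := s(Q); substituting into the one remaining equation that mentions U gives: node(Q, s(Q)) = X1.
Bind X1 := node(Q, s(Q)); no other remaining equation mentions X1.
Decompose node/2: node(Q, 0) = node(s(M), 0),  leaf(6) = M.
Decompose node/2: Q = s(M),  0 = 0.
Bind Q := s(M); no other remaining equation mentions Q. Substituting into the earlier bindings gives U := s(s(M)), X1 := node(s(M), s(s(M))).
Delete trivial equation 0 = 0.
Bind M := leaf(6). Substituting into the earlier bindings gives U := s(s(leaf(6))), X1 := node(s(leaf(6)), s(s(leaf(6)))), Q := s(leaf(6)).
MGU = { S -> leaf(6), U -> s(s(leaf(6))), X1 -> node(s(leaf(6)), s(s(leaf(6)))), Q -> s(leaf(6)), M -> leaf(6) }, so Q -> s(leaf(6)).

s(leaf(6))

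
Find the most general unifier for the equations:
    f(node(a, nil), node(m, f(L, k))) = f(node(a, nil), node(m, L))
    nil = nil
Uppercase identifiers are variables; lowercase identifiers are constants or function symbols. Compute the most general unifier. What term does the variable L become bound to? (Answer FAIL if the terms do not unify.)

FAIL

Decompose f/2: node(a, nil) = node(a, nil),  node(m, f(L, k)) = node(m, L).
Delete trivial equation node(a, nil) = node(a, nil).
Decompose node/2: m = m,  f(L, k) = L.
Delete trivial equation m = m.
Occurs check fails: L occurs in f(L, k); the equation L = f(L, k) has no finite solution.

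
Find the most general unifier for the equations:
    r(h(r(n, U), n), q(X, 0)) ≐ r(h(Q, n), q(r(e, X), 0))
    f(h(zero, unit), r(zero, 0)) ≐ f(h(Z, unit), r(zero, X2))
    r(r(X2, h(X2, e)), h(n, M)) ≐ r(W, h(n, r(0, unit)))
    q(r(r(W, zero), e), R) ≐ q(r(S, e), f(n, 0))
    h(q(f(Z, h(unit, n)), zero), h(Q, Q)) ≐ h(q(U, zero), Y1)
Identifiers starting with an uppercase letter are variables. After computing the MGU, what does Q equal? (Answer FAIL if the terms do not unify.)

FAIL

Decompose r/2: h(r(n, U), n) ≐ h(Q, n),  q(X, 0) ≐ q(r(e, X), 0).
Decompose h/2: r(n, U) ≐ Q,  n ≐ n.
Bind Q := r(n, U); substituting into the one remaining equation that mentions Q gives: h(q(f(Z, h(unit, n)), zero), h(r(n, U), r(n, U))) ≐ h(q(U, zero), Y1).
Delete trivial equation n ≐ n.
Decompose q/2: X ≐ r(e, X),  0 ≐ 0.
Occurs check fails: X occurs in r(e, X); the equation X ≐ r(e, X) has no finite solution.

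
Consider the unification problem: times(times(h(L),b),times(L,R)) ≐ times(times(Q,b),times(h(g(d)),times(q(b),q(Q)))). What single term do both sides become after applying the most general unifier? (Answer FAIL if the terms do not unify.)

Decompose times/2: times(h(L),b) ≐ times(Q,b),  times(L,R) ≐ times(h(g(d)),times(q(b),q(Q))).
Decompose times/2: h(L) ≐ Q,  b ≐ b.
Bind Q := h(L); substituting into the one remaining equation that mentions Q gives: times(L,R) ≐ times(h(g(d)),times(q(b),q(h(L)))).
Delete trivial equation b ≐ b.
Decompose times/2: L ≐ h(g(d)),  R ≐ times(q(b),q(h(L))).
Bind L := h(g(d)); substituting into the remaining equation gives: R ≐ times(q(b),q(h(h(g(d))))). Substituting into the earlier binding gives Q := h(h(g(d))).
Bind R := times(q(b),q(h(h(g(d))))).
Applying the MGU to either side gives times(times(h(h(g(d))),b),times(h(g(d)),times(q(b),q(h(h(g(d))))))).

times(times(h(h(g(d))),b),times(h(g(d)),times(q(b),q(h(h(g(d)))))))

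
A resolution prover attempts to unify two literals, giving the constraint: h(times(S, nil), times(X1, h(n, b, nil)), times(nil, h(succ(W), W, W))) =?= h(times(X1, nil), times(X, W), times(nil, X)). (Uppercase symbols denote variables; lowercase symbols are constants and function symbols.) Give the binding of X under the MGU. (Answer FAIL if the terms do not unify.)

h(succ(h(n, b, nil)), h(n, b, nil), h(n, b, nil))

Decompose h/3: times(S, nil) =?= times(X1, nil),  times(X1, h(n, b, nil)) =?= times(X, W),  times(nil, h(succ(W), W, W)) =?= times(nil, X).
Decompose times/2: S =?= X1,  nil =?= nil.
Bind S := X1; no other remaining equation mentions S.
Delete trivial equation nil =?= nil.
Decompose times/2: X1 =?= X,  h(n, b, nil) =?= W.
Bind X1 := X; no other remaining equation mentions X1. Substituting into the earlier binding gives S := X.
Bind W := h(n, b, nil); substituting into the remaining equation gives: times(nil, h(succ(h(n, b, nil)), h(n, b, nil), h(n, b, nil))) =?= times(nil, X).
Decompose times/2: nil =?= nil,  h(succ(h(n, b, nil)), h(n, b, nil), h(n, b, nil)) =?= X.
Delete trivial equation nil =?= nil.
Bind X := h(succ(h(n, b, nil)), h(n, b, nil), h(n, b, nil)). Substituting into the earlier bindings gives S := h(succ(h(n, b, nil)), h(n, b, nil), h(n, b, nil)), X1 := h(succ(h(n, b, nil)), h(n, b, nil), h(n, b, nil)).
MGU = { S ↦ h(succ(h(n, b, nil)), h(n, b, nil), h(n, b, nil)), X1 ↦ h(succ(h(n, b, nil)), h(n, b, nil), h(n, b, nil)), W ↦ h(n, b, nil), X ↦ h(succ(h(n, b, nil)), h(n, b, nil), h(n, b, nil)) }, so X ↦ h(succ(h(n, b, nil)), h(n, b, nil), h(n, b, nil)).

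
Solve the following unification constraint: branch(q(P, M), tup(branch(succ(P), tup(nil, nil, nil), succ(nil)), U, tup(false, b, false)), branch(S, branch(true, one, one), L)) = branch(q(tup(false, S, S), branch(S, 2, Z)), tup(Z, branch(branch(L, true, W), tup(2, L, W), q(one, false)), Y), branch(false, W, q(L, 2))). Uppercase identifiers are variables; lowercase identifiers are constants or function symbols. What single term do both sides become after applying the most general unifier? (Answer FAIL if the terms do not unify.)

Decompose branch/3: q(P, M) = q(tup(false, S, S), branch(S, 2, Z)),  tup(branch(succ(P), tup(nil, nil, nil), succ(nil)), U, tup(false, b, false)) = tup(Z, branch(branch(L, true, W), tup(2, L, W), q(one, false)), Y),  branch(S, branch(true, one, one), L) = branch(false, W, q(L, 2)).
Decompose q/2: P = tup(false, S, S),  M = branch(S, 2, Z).
Bind P := tup(false, S, S); substituting into the one remaining equation that mentions P gives: tup(branch(succ(tup(false, S, S)), tup(nil, nil, nil), succ(nil)), U, tup(false, b, false)) = tup(Z, branch(branch(L, true, W), tup(2, L, W), q(one, false)), Y).
Bind M := branch(S, 2, Z); no other remaining equation mentions M.
Decompose tup/3: branch(succ(tup(false, S, S)), tup(nil, nil, nil), succ(nil)) = Z,  U = branch(branch(L, true, W), tup(2, L, W), q(one, false)),  tup(false, b, false) = Y.
Bind Z := branch(succ(tup(false, S, S)), tup(nil, nil, nil), succ(nil)); no other remaining equation mentions Z. Substituting into the earlier binding gives M := branch(S, 2, branch(succ(tup(false, S, S)), tup(nil, nil, nil), succ(nil))).
Bind U := branch(branch(L, true, W), tup(2, L, W), q(one, false)); no other remaining equation mentions U.
Bind Y := tup(false, b, false); no other remaining equation mentions Y.
Decompose branch/3: S = false,  branch(true, one, one) = W,  L = q(L, 2).
Bind S := false; no other remaining equation mentions S. Substituting into the earlier bindings gives P := tup(false, false, false), M := branch(false, 2, branch(succ(tup(false, false, false)), tup(nil, nil, nil), succ(nil))), Z := branch(succ(tup(false, false, false)), tup(nil, nil, nil), succ(nil)).
Bind W := branch(true, one, one); no other remaining equation mentions W. Substituting into the earlier binding gives U := branch(branch(L, true, branch(true, one, one)), tup(2, L, branch(true, one, one)), q(one, false)).
Occurs check fails: L occurs in q(L, 2); the equation L = q(L, 2) has no finite solution.

FAIL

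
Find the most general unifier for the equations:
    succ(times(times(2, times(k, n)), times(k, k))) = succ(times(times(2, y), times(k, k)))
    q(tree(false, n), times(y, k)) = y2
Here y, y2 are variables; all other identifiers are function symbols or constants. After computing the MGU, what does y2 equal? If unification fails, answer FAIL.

Decompose succ/1: times(times(2, times(k, n)), times(k, k)) = times(times(2, y), times(k, k)).
Decompose times/2: times(2, times(k, n)) = times(2, y),  times(k, k) = times(k, k).
Decompose times/2: 2 = 2,  times(k, n) = y.
Delete trivial equation 2 = 2.
Bind y := times(k, n); substituting into the one remaining equation that mentions y gives: q(tree(false, n), times(times(k, n), k)) = y2.
Delete trivial equation times(k, k) = times(k, k).
Bind y2 := q(tree(false, n), times(times(k, n), k)).
MGU = { y ↦ times(k, n), y2 ↦ q(tree(false, n), times(times(k, n), k)) }, so y2 ↦ q(tree(false, n), times(times(k, n), k)).

q(tree(false, n), times(times(k, n), k))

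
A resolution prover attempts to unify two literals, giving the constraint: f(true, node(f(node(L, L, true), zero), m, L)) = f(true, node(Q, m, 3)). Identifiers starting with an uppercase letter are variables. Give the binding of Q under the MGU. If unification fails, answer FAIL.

f(node(3, 3, true), zero)

Decompose f/2: true = true,  node(f(node(L, L, true), zero), m, L) = node(Q, m, 3).
Delete trivial equation true = true.
Decompose node/3: f(node(L, L, true), zero) = Q,  m = m,  L = 3.
Bind Q := f(node(L, L, true), zero); no other remaining equation mentions Q.
Delete trivial equation m = m.
Bind L := 3. Substituting into the earlier binding gives Q := f(node(3, 3, true), zero).
MGU = { Q := f(node(3, 3, true), zero), L := 3 }, so Q := f(node(3, 3, true), zero).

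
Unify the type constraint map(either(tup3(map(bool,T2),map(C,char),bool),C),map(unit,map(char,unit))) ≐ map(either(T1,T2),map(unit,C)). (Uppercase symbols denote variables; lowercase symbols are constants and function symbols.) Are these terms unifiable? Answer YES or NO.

YES

Decompose map/2: either(tup3(map(bool,T2),map(C,char),bool),C) ≐ either(T1,T2),  map(unit,map(char,unit)) ≐ map(unit,C).
Decompose either/2: tup3(map(bool,T2),map(C,char),bool) ≐ T1,  C ≐ T2.
Bind T1 := tup3(map(bool,T2),map(C,char),bool); no other remaining equation mentions T1.
Bind C := T2; substituting into the remaining equation gives: map(unit,map(char,unit)) ≐ map(unit,T2). Substituting into the earlier binding gives T1 := tup3(map(bool,T2),map(T2,char),bool).
Decompose map/2: unit ≐ unit,  map(char,unit) ≐ T2.
Delete trivial equation unit ≐ unit.
Bind T2 := map(char,unit). Substituting into the earlier bindings gives T1 := tup3(map(bool,map(char,unit)),map(map(char,unit),char),bool), C := map(char,unit).
No equations remain and no clash or occurs-check failure arose, so a unifier exists.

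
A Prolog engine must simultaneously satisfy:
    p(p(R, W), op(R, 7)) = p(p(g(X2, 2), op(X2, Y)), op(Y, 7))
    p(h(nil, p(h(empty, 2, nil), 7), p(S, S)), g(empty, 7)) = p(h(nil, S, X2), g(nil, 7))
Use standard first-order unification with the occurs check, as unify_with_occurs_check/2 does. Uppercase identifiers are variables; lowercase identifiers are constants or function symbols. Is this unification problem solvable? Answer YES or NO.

NO

Decompose p/2: p(R, W) = p(g(X2, 2), op(X2, Y)),  op(R, 7) = op(Y, 7).
Decompose p/2: R = g(X2, 2),  W = op(X2, Y).
Bind R := g(X2, 2); substituting into the one remaining equation that mentions R gives: op(g(X2, 2), 7) = op(Y, 7).
Bind W := op(X2, Y); no other remaining equation mentions W.
Decompose op/2: g(X2, 2) = Y,  7 = 7.
Bind Y := g(X2, 2); no other remaining equation mentions Y. Substituting into the earlier binding gives W := op(X2, g(X2, 2)).
Delete trivial equation 7 = 7.
Decompose p/2: h(nil, p(h(empty, 2, nil), 7), p(S, S)) = h(nil, S, X2),  g(empty, 7) = g(nil, 7).
Decompose h/3: nil = nil,  p(h(empty, 2, nil), 7) = S,  p(S, S) = X2.
Delete trivial equation nil = nil.
Bind S := p(h(empty, 2, nil), 7); substituting into the one remaining equation that mentions S gives: p(p(h(empty, 2, nil), 7), p(h(empty, 2, nil), 7)) = X2.
Bind X2 := p(p(h(empty, 2, nil), 7), p(h(empty, 2, nil), 7)); no other remaining equation mentions X2. Substituting into the earlier bindings gives R := g(p(p(h(empty, 2, nil), 7), p(h(empty, 2, nil), 7)), 2), W := op(p(p(h(empty, 2, nil), 7), p(h(empty, 2, nil), 7)), g(p(p(h(empty, 2, nil), 7), p(h(empty, 2, nil), 7)), 2)), Y := g(p(p(h(empty, 2, nil), 7), p(h(empty, 2, nil), 7)), 2).
Decompose g/2: empty = nil,  7 = 7.
Clash: constants empty and nil differ; no unifier exists.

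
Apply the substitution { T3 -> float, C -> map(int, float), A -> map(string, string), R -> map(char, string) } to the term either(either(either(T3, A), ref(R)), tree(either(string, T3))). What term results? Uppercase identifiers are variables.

Replace each occurrence of T3 with float.
Replace each occurrence of A with map(string, string).
Replace each occurrence of R with map(char, string).
Result: either(either(either(float, map(string, string)), ref(map(char, string))), tree(either(string, float))).

either(either(either(float, map(string, string)), ref(map(char, string))), tree(either(string, float)))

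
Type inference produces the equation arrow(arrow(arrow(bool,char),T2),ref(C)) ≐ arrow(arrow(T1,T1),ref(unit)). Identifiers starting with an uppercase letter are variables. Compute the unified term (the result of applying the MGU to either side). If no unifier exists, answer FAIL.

arrow(arrow(arrow(bool,char),arrow(bool,char)),ref(unit))

Decompose arrow/2: arrow(arrow(bool,char),T2) ≐ arrow(T1,T1),  ref(C) ≐ ref(unit).
Decompose arrow/2: arrow(bool,char) ≐ T1,  T2 ≐ T1.
Bind T1 := arrow(bool,char); substituting into the one remaining equation that mentions T1 gives: T2 ≐ arrow(bool,char).
Bind T2 := arrow(bool,char); no other remaining equation mentions T2.
Decompose ref/1: C ≐ unit.
Bind C := unit.
Applying the MGU to either side gives arrow(arrow(arrow(bool,char),arrow(bool,char)),ref(unit)).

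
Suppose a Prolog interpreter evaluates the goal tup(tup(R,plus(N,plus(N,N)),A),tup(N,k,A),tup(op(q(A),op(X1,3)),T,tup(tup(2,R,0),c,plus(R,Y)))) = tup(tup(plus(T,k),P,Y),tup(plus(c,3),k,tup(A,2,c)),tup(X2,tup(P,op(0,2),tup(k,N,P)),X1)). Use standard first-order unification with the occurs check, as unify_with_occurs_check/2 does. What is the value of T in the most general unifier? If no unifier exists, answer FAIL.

Decompose tup/3: tup(R,plus(N,plus(N,N)),A) = tup(plus(T,k),P,Y),  tup(N,k,A) = tup(plus(c,3),k,tup(A,2,c)),  tup(op(q(A),op(X1,3)),T,tup(tup(2,R,0),c,plus(R,Y))) = tup(X2,tup(P,op(0,2),tup(k,N,P)),X1).
Decompose tup/3: R = plus(T,k),  plus(N,plus(N,N)) = P,  A = Y.
Bind R := plus(T,k); substituting into the one remaining equation that mentions R gives: tup(op(q(A),op(X1,3)),T,tup(tup(2,plus(T,k),0),c,plus(plus(T,k),Y))) = tup(X2,tup(P,op(0,2),tup(k,N,P)),X1).
Bind P := plus(N,plus(N,N)); substituting into the one remaining equation that mentions P gives: tup(op(q(A),op(X1,3)),T,tup(tup(2,plus(T,k),0),c,plus(plus(T,k),Y))) = tup(X2,tup(plus(N,plus(N,N)),op(0,2),tup(k,N,plus(N,plus(N,N)))),X1).
Bind A := Y; substituting into the remaining equations gives: tup(N,k,Y) = tup(plus(c,3),k,tup(Y,2,c)),  tup(op(q(Y),op(X1,3)),T,tup(tup(2,plus(T,k),0),c,plus(plus(T,k),Y))) = tup(X2,tup(plus(N,plus(N,N)),op(0,2),tup(k,N,plus(N,plus(N,N)))),X1).
Decompose tup/3: N = plus(c,3),  k = k,  Y = tup(Y,2,c).
Bind N := plus(c,3); substituting into the one remaining equation that mentions N gives: tup(op(q(Y),op(X1,3)),T,tup(tup(2,plus(T,k),0),c,plus(plus(T,k),Y))) = tup(X2,tup(plus(plus(c,3),plus(plus(c,3),plus(c,3))),op(0,2),tup(k,plus(c,3),plus(plus(c,3),plus(plus(c,3),plus(c,3))))),X1). Substituting into the earlier binding gives P := plus(plus(c,3),plus(plus(c,3),plus(c,3))).
Delete trivial equation k = k.
Occurs check fails: Y occurs in tup(Y,2,c); the equation Y = tup(Y,2,c) has no finite solution.

FAIL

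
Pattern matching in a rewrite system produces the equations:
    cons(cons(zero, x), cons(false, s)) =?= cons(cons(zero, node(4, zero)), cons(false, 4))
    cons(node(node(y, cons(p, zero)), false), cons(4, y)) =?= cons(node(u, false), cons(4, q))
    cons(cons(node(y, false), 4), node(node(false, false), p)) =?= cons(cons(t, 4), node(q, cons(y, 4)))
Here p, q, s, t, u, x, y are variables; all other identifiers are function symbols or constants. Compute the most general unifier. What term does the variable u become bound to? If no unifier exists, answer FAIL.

node(node(false, false), cons(cons(node(false, false), 4), zero))

Decompose cons/2: cons(zero, x) =?= cons(zero, node(4, zero)),  cons(false, s) =?= cons(false, 4).
Decompose cons/2: zero =?= zero,  x =?= node(4, zero).
Delete trivial equation zero =?= zero.
Bind x := node(4, zero); no other remaining equation mentions x.
Decompose cons/2: false =?= false,  s =?= 4.
Delete trivial equation false =?= false.
Bind s := 4; no other remaining equation mentions s.
Decompose cons/2: node(node(y, cons(p, zero)), false) =?= node(u, false),  cons(4, y) =?= cons(4, q).
Decompose node/2: node(y, cons(p, zero)) =?= u,  false =?= false.
Bind u := node(y, cons(p, zero)); no other remaining equation mentions u.
Delete trivial equation false =?= false.
Decompose cons/2: 4 =?= 4,  y =?= q.
Delete trivial equation 4 =?= 4.
Bind y := q; substituting into the remaining equation gives: cons(cons(node(q, false), 4), node(node(false, false), p)) =?= cons(cons(t, 4), node(q, cons(q, 4))). Substituting into the earlier binding gives u := node(q, cons(p, zero)).
Decompose cons/2: cons(node(q, false), 4) =?= cons(t, 4),  node(node(false, false), p) =?= node(q, cons(q, 4)).
Decompose cons/2: node(q, false) =?= t,  4 =?= 4.
Bind t := node(q, false); no other remaining equation mentions t.
Delete trivial equation 4 =?= 4.
Decompose node/2: node(false, false) =?= q,  p =?= cons(q, 4).
Bind q := node(false, false); substituting into the remaining equation gives: p =?= cons(node(false, false), 4). Substituting into the earlier bindings gives u := node(node(false, false), cons(p, zero)), y := node(false, false), t := node(node(false, false), false).
Bind p := cons(node(false, false), 4). Substituting into the earlier binding gives u := node(node(false, false), cons(cons(node(false, false), 4), zero)).
MGU = { x ↦ node(4, zero), s ↦ 4, u ↦ node(node(false, false), cons(cons(node(false, false), 4), zero)), y ↦ node(false, false), t ↦ node(node(false, false), false), q ↦ node(false, false), p ↦ cons(node(false, false), 4) }, so u ↦ node(node(false, false), cons(cons(node(false, false), 4), zero)).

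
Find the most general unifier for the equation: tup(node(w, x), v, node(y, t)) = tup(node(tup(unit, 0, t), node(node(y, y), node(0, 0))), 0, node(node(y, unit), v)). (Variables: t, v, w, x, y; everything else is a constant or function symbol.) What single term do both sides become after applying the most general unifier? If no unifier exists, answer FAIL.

FAIL

Decompose tup/3: node(w, x) = node(tup(unit, 0, t), node(node(y, y), node(0, 0))),  v = 0,  node(y, t) = node(node(y, unit), v).
Decompose node/2: w = tup(unit, 0, t),  x = node(node(y, y), node(0, 0)).
Bind w := tup(unit, 0, t); no other remaining equation mentions w.
Bind x := node(node(y, y), node(0, 0)); no other remaining equation mentions x.
Bind v := 0; substituting into the remaining equation gives: node(y, t) = node(node(y, unit), 0).
Decompose node/2: y = node(y, unit),  t = 0.
Occurs check fails: y occurs in node(y, unit); the equation y = node(y, unit) has no finite solution.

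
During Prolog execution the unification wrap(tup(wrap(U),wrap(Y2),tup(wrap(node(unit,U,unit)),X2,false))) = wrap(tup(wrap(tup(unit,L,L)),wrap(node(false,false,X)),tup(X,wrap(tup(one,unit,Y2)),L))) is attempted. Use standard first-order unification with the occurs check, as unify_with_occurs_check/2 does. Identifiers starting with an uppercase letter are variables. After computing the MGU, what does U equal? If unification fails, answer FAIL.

tup(unit,false,false)

Decompose wrap/1: tup(wrap(U),wrap(Y2),tup(wrap(node(unit,U,unit)),X2,false)) = tup(wrap(tup(unit,L,L)),wrap(node(false,false,X)),tup(X,wrap(tup(one,unit,Y2)),L)).
Decompose tup/3: wrap(U) = wrap(tup(unit,L,L)),  wrap(Y2) = wrap(node(false,false,X)),  tup(wrap(node(unit,U,unit)),X2,false) = tup(X,wrap(tup(one,unit,Y2)),L).
Decompose wrap/1: U = tup(unit,L,L).
Bind U := tup(unit,L,L); substituting into the one remaining equation that mentions U gives: tup(wrap(node(unit,tup(unit,L,L),unit)),X2,false) = tup(X,wrap(tup(one,unit,Y2)),L).
Decompose wrap/1: Y2 = node(false,false,X).
Bind Y2 := node(false,false,X); substituting into the remaining equation gives: tup(wrap(node(unit,tup(unit,L,L),unit)),X2,false) = tup(X,wrap(tup(one,unit,node(false,false,X))),L).
Decompose tup/3: wrap(node(unit,tup(unit,L,L),unit)) = X,  X2 = wrap(tup(one,unit,node(false,false,X))),  false = L.
Bind X := wrap(node(unit,tup(unit,L,L),unit)); substituting into the one remaining equation that mentions X gives: X2 = wrap(tup(one,unit,node(false,false,wrap(node(unit,tup(unit,L,L),unit))))). Substituting into the earlier binding gives Y2 := node(false,false,wrap(node(unit,tup(unit,L,L),unit))).
Bind X2 := wrap(tup(one,unit,node(false,false,wrap(node(unit,tup(unit,L,L),unit))))); no other remaining equation mentions X2.
Bind L := false. Substituting into the earlier bindings gives U := tup(unit,false,false), Y2 := node(false,false,wrap(node(unit,tup(unit,false,false),unit))), X := wrap(node(unit,tup(unit,false,false),unit)), X2 := wrap(tup(one,unit,node(false,false,wrap(node(unit,tup(unit,false,false),unit))))).
MGU = { U = tup(unit,false,false), Y2 = node(false,false,wrap(node(unit,tup(unit,false,false),unit))), X = wrap(node(unit,tup(unit,false,false),unit)), X2 = wrap(tup(one,unit,node(false,false,wrap(node(unit,tup(unit,false,false),unit))))), L = false }, so U = tup(unit,false,false).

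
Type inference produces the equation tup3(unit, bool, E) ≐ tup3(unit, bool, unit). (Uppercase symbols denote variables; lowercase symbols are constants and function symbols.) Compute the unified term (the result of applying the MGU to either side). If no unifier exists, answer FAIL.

tup3(unit, bool, unit)

Decompose tup3/3: unit ≐ unit,  bool ≐ bool,  E ≐ unit.
Delete trivial equation unit ≐ unit.
Delete trivial equation bool ≐ bool.
Bind E := unit.
Applying the MGU to either side gives tup3(unit, bool, unit).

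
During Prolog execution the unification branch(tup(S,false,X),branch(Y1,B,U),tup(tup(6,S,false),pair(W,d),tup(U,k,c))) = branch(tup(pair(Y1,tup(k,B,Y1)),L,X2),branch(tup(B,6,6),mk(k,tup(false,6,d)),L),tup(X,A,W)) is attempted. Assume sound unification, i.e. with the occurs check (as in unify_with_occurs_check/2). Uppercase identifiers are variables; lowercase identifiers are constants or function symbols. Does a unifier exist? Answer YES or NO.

Decompose branch/3: tup(S,false,X) = tup(pair(Y1,tup(k,B,Y1)),L,X2),  branch(Y1,B,U) = branch(tup(B,6,6),mk(k,tup(false,6,d)),L),  tup(tup(6,S,false),pair(W,d),tup(U,k,c)) = tup(X,A,W).
Decompose tup/3: S = pair(Y1,tup(k,B,Y1)),  false = L,  X = X2.
Bind S := pair(Y1,tup(k,B,Y1)); substituting into the one remaining equation that mentions S gives: tup(tup(6,pair(Y1,tup(k,B,Y1)),false),pair(W,d),tup(U,k,c)) = tup(X,A,W).
Bind L := false; substituting into the one remaining equation that mentions L gives: branch(Y1,B,U) = branch(tup(B,6,6),mk(k,tup(false,6,d)),false).
Bind X := X2; substituting into the one remaining equation that mentions X gives: tup(tup(6,pair(Y1,tup(k,B,Y1)),false),pair(W,d),tup(U,k,c)) = tup(X2,A,W).
Decompose branch/3: Y1 = tup(B,6,6),  B = mk(k,tup(false,6,d)),  U = false.
Bind Y1 := tup(B,6,6); substituting into the one remaining equation that mentions Y1 gives: tup(tup(6,pair(tup(B,6,6),tup(k,B,tup(B,6,6))),false),pair(W,d),tup(U,k,c)) = tup(X2,A,W). Substituting into the earlier binding gives S := pair(tup(B,6,6),tup(k,B,tup(B,6,6))).
Bind B := mk(k,tup(false,6,d)); substituting into the one remaining equation that mentions B gives: tup(tup(6,pair(tup(mk(k,tup(false,6,d)),6,6),tup(k,mk(k,tup(false,6,d)),tup(mk(k,tup(false,6,d)),6,6))),false),pair(W,d),tup(U,k,c)) = tup(X2,A,W). Substituting into the earlier bindings gives S := pair(tup(mk(k,tup(false,6,d)),6,6),tup(k,mk(k,tup(false,6,d)),tup(mk(k,tup(false,6,d)),6,6))), Y1 := tup(mk(k,tup(false,6,d)),6,6).
Bind U := false; substituting into the remaining equation gives: tup(tup(6,pair(tup(mk(k,tup(false,6,d)),6,6),tup(k,mk(k,tup(false,6,d)),tup(mk(k,tup(false,6,d)),6,6))),false),pair(W,d),tup(false,k,c)) = tup(X2,A,W).
Decompose tup/3: tup(6,pair(tup(mk(k,tup(false,6,d)),6,6),tup(k,mk(k,tup(false,6,d)),tup(mk(k,tup(false,6,d)),6,6))),false) = X2,  pair(W,d) = A,  tup(false,k,c) = W.
Bind X2 := tup(6,pair(tup(mk(k,tup(false,6,d)),6,6),tup(k,mk(k,tup(false,6,d)),tup(mk(k,tup(false,6,d)),6,6))),false); no other remaining equation mentions X2. Substituting into the earlier binding gives X := tup(6,pair(tup(mk(k,tup(false,6,d)),6,6),tup(k,mk(k,tup(false,6,d)),tup(mk(k,tup(false,6,d)),6,6))),false).
Bind A := pair(W,d); no other remaining equation mentions A.
Bind W := tup(false,k,c). Substituting into the earlier binding gives A := pair(tup(false,k,c),d).
No equations remain and no clash or occurs-check failure arose, so a unifier exists.

YES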